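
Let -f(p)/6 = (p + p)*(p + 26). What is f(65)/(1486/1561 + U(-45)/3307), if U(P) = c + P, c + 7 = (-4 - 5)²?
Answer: -122138290820/1653157 ≈ -73882.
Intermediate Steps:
c = 74 (c = -7 + (-4 - 5)² = -7 + (-9)² = -7 + 81 = 74)
U(P) = 74 + P
f(p) = -12*p*(26 + p) (f(p) = -6*(p + p)*(p + 26) = -6*2*p*(26 + p) = -12*p*(26 + p))
f(65)/(1486/1561 + U(-45)/3307) = (-12*65*(26 + 65))/(1486/1561 + (74 - 45)/3307) = (-12*65*91)/(1486*(1/1561) + 29*(1/3307)) = -70980/(1486/1561 + 29/3307) = -70980/4959471/5162227 = -70980*5162227/4959471 = -122138290820/1653157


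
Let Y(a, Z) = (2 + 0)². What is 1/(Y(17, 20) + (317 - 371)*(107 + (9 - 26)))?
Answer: -1/4856 ≈ -0.00020593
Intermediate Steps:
Y(a, Z) = 4 (Y(a, Z) = 2² = 4)
1/(Y(17, 20) + (317 - 371)*(107 + (9 - 26))) = 1/(4 + (317 - 371)*(107 + (9 - 26))) = 1/(4 - 54*(107 - 17)) = 1/(4 - 54*90) = 1/(4 - 4860) = 1/(-4856) = -1/4856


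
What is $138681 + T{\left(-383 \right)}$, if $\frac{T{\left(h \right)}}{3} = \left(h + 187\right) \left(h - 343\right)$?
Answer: $565569$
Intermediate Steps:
$T{\left(h \right)} = 3 \left(-343 + h\right) \left(187 + h\right)$ ($T{\left(h \right)} = 3 \left(h + 187\right) \left(h - 343\right) = 3 \left(187 + h\right) \left(-343 + h\right) = 3 \left(-343 + h\right) \left(187 + h\right)$)
$138681 + T{\left(-383 \right)} = 138681 - \left(13179 - 440067\right) = 138681 + \left(-192423 + 179244 + 3 \cdot 146689\right) = 138681 + \left(-192423 + 179244 + 440067\right) = 138681 + 426888 = 565569$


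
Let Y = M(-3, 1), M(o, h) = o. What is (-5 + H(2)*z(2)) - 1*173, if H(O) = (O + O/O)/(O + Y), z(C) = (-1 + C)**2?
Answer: -181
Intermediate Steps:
Y = -3
H(O) = (1 + O)/(-3 + O) (H(O) = (O + O/O)/(O - 3) = (O + 1)/(-3 + O) = (1 + O)/(-3 + O))
(-5 + H(2)*z(2)) - 1*173 = (-5 + ((1 + 2)/(-3 + 2))*(-1 + 2)**2) - 1*173 = (-5 + (3/(-1))*1**2) - 173 = (-5 - 1*3*1) - 173 = (-5 - 3*1) - 173 = (-5 - 3) - 173 = -8 - 173 = -181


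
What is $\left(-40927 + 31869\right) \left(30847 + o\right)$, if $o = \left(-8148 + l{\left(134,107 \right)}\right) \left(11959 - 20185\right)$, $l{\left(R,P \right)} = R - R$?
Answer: $-607395920110$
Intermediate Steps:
$l{\left(R,P \right)} = 0$
$o = 67025448$ ($o = \left(-8148 + 0\right) \left(11959 - 20185\right) = \left(-8148\right) \left(-8226\right) = 67025448$)
$\left(-40927 + 31869\right) \left(30847 + o\right) = \left(-40927 + 31869\right) \left(30847 + 67025448\right) = \left(-9058\right) 67056295 = -607395920110$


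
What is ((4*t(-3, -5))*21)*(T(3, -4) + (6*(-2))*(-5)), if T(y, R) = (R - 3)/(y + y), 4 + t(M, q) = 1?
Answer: -14826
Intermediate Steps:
t(M, q) = -3 (t(M, q) = -4 + 1 = -3)
T(y, R) = (-3 + R)/(2*y) (T(y, R) = (-3 + R)/((2*y)) = (-3 + R)*(1/(2*y)) = (-3 + R)/(2*y))
((4*t(-3, -5))*21)*(T(3, -4) + (6*(-2))*(-5)) = ((4*(-3))*21)*((½)*(-3 - 4)/3 + (6*(-2))*(-5)) = (-12*21)*((½)*(⅓)*(-7) - 12*(-5)) = -252*(-7/6 + 60) = -252*353/6 = -14826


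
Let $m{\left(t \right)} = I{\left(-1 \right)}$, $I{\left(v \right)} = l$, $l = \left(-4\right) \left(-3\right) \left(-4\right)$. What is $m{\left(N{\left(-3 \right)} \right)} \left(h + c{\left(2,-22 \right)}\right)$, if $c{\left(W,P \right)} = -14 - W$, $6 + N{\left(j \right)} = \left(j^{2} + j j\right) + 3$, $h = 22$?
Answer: $-288$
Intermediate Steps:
$N{\left(j \right)} = -3 + 2 j^{2}$ ($N{\left(j \right)} = -6 + \left(\left(j^{2} + j j\right) + 3\right) = -6 + \left(\left(j^{2} + j^{2}\right) + 3\right) = -6 + \left(2 j^{2} + 3\right) = -6 + \left(3 + 2 j^{2}\right) = -3 + 2 j^{2}$)
$l = -48$ ($l = 12 \left(-4\right) = -48$)
$I{\left(v \right)} = -48$
$m{\left(t \right)} = -48$
$m{\left(N{\left(-3 \right)} \right)} \left(h + c{\left(2,-22 \right)}\right) = - 48 \left(22 - 16\right) = \left(-48\right) 6 = -288$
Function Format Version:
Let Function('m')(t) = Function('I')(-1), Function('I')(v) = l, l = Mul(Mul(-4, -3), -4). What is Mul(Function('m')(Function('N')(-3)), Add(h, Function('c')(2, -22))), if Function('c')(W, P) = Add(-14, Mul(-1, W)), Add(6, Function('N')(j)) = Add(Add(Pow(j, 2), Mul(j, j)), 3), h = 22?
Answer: -288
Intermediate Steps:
Function('N')(j) = Add(-3, Mul(2, Pow(j, 2))) (Function('N')(j) = Add(-6, Add(Add(Pow(j, 2), Mul(j, j)), 3)) = Add(-6, Add(Add(Pow(j, 2), Pow(j, 2)), 3)) = Add(-6, Add(Mul(2, Pow(j, 2)), 3)) = Add(-6, Add(3, Mul(2, Pow(j, 2)))) = Add(-3, Mul(2, Pow(j, 2))))
l = -48 (l = Mul(12, -4) = -48)
Function('I')(v) = -48
Function('m')(t) = -48
Mul(Function('m')(Function('N')(-3)), Add(h, Function('c')(2, -22))) = Mul(-48, Add(22, Add(-14, Mul(-1, 2)))) = Mul(-48, Add(22, Add(-14, -2))) = Mul(-48, Add(22, -16)) = Mul(-48, 6) = -288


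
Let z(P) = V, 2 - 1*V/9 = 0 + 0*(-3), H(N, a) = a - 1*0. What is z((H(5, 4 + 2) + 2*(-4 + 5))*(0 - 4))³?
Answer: 5832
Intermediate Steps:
H(N, a) = a (H(N, a) = a + 0 = a)
V = 18 (V = 18 - 9*(0 + 0*(-3)) = 18 - 9*(0 + 0) = 18 - 9*0 = 18 + 0 = 18)
z(P) = 18
z((H(5, 4 + 2) + 2*(-4 + 5))*(0 - 4))³ = 18³ = 5832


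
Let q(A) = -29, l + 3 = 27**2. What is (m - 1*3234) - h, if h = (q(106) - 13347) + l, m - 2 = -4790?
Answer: 4628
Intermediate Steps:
l = 726 (l = -3 + 27**2 = -3 + 729 = 726)
m = -4788 (m = 2 - 4790 = -4788)
h = -12650 (h = (-29 - 13347) + 726 = -13376 + 726 = -12650)
(m - 1*3234) - h = (-4788 - 1*3234) - 1*(-12650) = (-4788 - 3234) + 12650 = -8022 + 12650 = 4628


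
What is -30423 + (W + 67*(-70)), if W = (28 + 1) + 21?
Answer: -35063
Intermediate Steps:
W = 50 (W = 29 + 21 = 50)
-30423 + (W + 67*(-70)) = -30423 + (50 + 67*(-70)) = -30423 + (50 - 4690) = -30423 - 4640 = -35063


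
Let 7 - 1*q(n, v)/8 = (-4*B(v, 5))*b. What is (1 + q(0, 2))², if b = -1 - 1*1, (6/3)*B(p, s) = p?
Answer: 49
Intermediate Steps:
B(p, s) = p/2
b = -2 (b = -1 - 1 = -2)
q(n, v) = 56 - 32*v (q(n, v) = 56 - 8*(-2*v)*(-2) = 56 - 32*v)
(1 + q(0, 2))² = (1 + (56 - 32*2))² = (1 + (56 - 64))² = (1 - 8)² = (-7)² = 49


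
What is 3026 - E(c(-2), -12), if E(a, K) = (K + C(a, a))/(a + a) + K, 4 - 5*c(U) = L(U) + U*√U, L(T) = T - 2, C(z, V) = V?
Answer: 18245/6 - 5*I*√2/6 ≈ 3040.8 - 1.1785*I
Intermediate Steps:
L(T) = -2 + T
c(U) = 6/5 - U/5 - U^(3/2)/5 (c(U) = ⅘ - ((-2 + U) + U*√U)/5 = ⅘ - ((-2 + U) + U^(3/2))/5 = ⅘ - (-2 + U + U^(3/2))/5 = ⅘ + (⅖ - U/5 - U^(3/2)/5) = 6/5 - U/5 - U^(3/2)/5)
E(a, K) = K + (K + a)/(2*a) (E(a, K) = (K + a)/(a + a) + K = (K + a)/((2*a)) + K = (K + a)*(1/(2*a)) + K = (K + a)/(2*a) + K = K + (K + a)/(2*a))
3026 - E(c(-2), -12) = 3026 - (½ - 12 + (½)*(-12)/(6/5 - ⅕*(-2) - (-2)*I*√2/5)) = 3026 - (½ - 12 + (½)*(-12)/(6/5 + ⅖ - (-2)*I*√2/5)) = 3026 - (½ - 12 + (½)*(-12)/(6/5 + ⅖ + 2*I*√2/5)) = 3026 - (½ - 12 + (½)*(-12)/(8/5 + 2*I*√2/5)) = 3026 - (½ - 12 - 6/(8/5 + 2*I*√2/5)) = 3026 - (-23/2 - 6/(8/5 + 2*I*√2/5)) = 3026 + (23/2 + 6/(8/5 + 2*I*√2/5)) = 6075/2 + 6/(8/5 + 2*I*√2/5)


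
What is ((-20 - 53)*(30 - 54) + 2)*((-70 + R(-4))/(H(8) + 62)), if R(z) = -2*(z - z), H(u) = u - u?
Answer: -61390/31 ≈ -1980.3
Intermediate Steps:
H(u) = 0
R(z) = 0 (R(z) = -2*0 = 0)
((-20 - 53)*(30 - 54) + 2)*((-70 + R(-4))/(H(8) + 62)) = ((-20 - 53)*(30 - 54) + 2)*((-70 + 0)/(0 + 62)) = (-73*(-24) + 2)*(-70/62) = (1752 + 2)*(-70*1/62) = 1754*(-35/31) = -61390/31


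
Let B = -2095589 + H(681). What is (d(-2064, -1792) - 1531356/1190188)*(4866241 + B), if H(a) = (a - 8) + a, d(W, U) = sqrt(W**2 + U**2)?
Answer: -1061232005034/297547 + 44352096*sqrt(29185) ≈ 7.5734e+9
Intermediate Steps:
d(W, U) = sqrt(U**2 + W**2)
H(a) = -8 + 2*a (H(a) = (-8 + a) + a = -8 + 2*a)
B = -2094235 (B = -2095589 + (-8 + 2*681) = -2095589 + (-8 + 1362) = -2095589 + 1354 = -2094235)
(d(-2064, -1792) - 1531356/1190188)*(4866241 + B) = (sqrt((-1792)**2 + (-2064)**2) - 1531356/1190188)*(4866241 - 2094235) = (sqrt(3211264 + 4260096) - 1531356*1/1190188)*2772006 = (sqrt(7471360) - 382839/297547)*2772006 = (16*sqrt(29185) - 382839/297547)*2772006 = (-382839/297547 + 16*sqrt(29185))*2772006 = -1061232005034/297547 + 44352096*sqrt(29185)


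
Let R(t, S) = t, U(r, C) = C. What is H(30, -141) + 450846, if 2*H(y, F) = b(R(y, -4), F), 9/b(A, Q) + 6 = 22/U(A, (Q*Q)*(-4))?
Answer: 107564012289/238583 ≈ 4.5085e+5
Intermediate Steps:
b(A, Q) = 9/(-6 - 11/(2*Q**2)) (b(A, Q) = 9/(-6 + 22/(((Q*Q)*(-4)))) = 9/(-6 + 22/((Q**2*(-4)))) = 9/(-6 + 22/((-4*Q**2))) = 9/(-6 + 22*(-1/(4*Q**2))) = 9/(-6 - 11/(2*Q**2)))
H(y, F) = 9*F**2/(-11 - 12*F**2) (H(y, F) = (18*F**2/(-11 - 12*F**2))/2 = 9*F**2/(-11 - 12*F**2))
H(30, -141) + 450846 = 9*(-141)**2/(-11 - 12*(-141)**2) + 450846 = 9*19881/(-11 - 12*19881) + 450846 = 9*19881/(-11 - 238572) + 450846 = 9*19881/(-238583) + 450846 = 9*19881*(-1/238583) + 450846 = -178929/238583 + 450846 = 107564012289/238583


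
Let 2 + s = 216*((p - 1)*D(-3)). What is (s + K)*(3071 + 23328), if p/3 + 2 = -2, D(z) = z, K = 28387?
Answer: 971720791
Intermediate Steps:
p = -12 (p = -6 + 3*(-2) = -6 - 6 = -12)
s = 8422 (s = -2 + 216*((-12 - 1)*(-3)) = -2 + 216*(-13*(-3)) = -2 + 216*39 = -2 + 8424 = 8422)
(s + K)*(3071 + 23328) = (8422 + 28387)*(3071 + 23328) = 36809*26399 = 971720791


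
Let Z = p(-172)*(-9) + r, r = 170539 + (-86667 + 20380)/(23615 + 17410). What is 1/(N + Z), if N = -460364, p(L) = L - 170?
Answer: -41025/11763861962 ≈ -3.4874e-6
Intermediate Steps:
p(L) = -170 + L
r = 6996296188/41025 (r = 170539 - 66287/41025 = 6996296188/41025 ≈ 1.7054e+5)
Z = 7122571138/41025 (Z = (-170 - 172)*(-9) + 6996296188/41025 = -342*(-9) + 6996296188/41025 = 3078 + 6996296188/41025 = 7122571138/41025 ≈ 1.7362e+5)
1/(N + Z) = 1/(-460364 + 7122571138/41025) = 1/(-11763861962/41025) = -41025/11763861962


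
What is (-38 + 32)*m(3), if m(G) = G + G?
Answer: -36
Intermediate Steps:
m(G) = 2*G
(-38 + 32)*m(3) = (-38 + 32)*(2*3) = -6*6 = -36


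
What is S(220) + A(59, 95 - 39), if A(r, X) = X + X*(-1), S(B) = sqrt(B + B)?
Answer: 2*sqrt(110) ≈ 20.976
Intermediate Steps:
S(B) = sqrt(2)*sqrt(B) (S(B) = sqrt(2*B) = sqrt(2)*sqrt(B))
A(r, X) = 0 (A(r, X) = X - X = 0)
S(220) + A(59, 95 - 39) = sqrt(2)*sqrt(220) + 0 = sqrt(2)*(2*sqrt(55)) + 0 = 2*sqrt(110) + 0 = 2*sqrt(110)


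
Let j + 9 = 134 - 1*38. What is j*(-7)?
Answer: -609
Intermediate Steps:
j = 87 (j = -9 + (134 - 1*38) = -9 + (134 - 38) = -9 + 96 = 87)
j*(-7) = 87*(-7) = -609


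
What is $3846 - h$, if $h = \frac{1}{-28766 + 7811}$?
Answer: $\frac{80592931}{20955} \approx 3846.0$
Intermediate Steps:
$h = - \frac{1}{20955}$ ($h = \frac{1}{-20955} = - \frac{1}{20955} \approx -4.7721 \cdot 10^{-5}$)
$3846 - h = 3846 - - \frac{1}{20955} = 3846 + \frac{1}{20955} = \frac{80592931}{20955}$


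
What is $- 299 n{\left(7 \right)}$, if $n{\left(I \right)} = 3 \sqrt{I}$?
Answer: $- 897 \sqrt{7} \approx -2373.2$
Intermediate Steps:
$- 299 n{\left(7 \right)} = - 299 \cdot 3 \sqrt{7} = - 897 \sqrt{7}$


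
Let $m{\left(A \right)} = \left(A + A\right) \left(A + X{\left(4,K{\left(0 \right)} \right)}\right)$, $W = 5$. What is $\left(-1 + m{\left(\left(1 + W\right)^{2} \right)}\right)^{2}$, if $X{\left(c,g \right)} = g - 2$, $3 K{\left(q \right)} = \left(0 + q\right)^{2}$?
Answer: $5987809$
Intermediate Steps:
$K{\left(q \right)} = \frac{q^{2}}{3}$ ($K{\left(q \right)} = \frac{\left(0 + q\right)^{2}}{3} = \frac{q^{2}}{3}$)
$X{\left(c,g \right)} = -2 + g$
$m{\left(A \right)} = 2 A \left(-2 + A\right)$ ($m{\left(A \right)} = \left(A + A\right) \left(A - \left(2 - \frac{0^{2}}{3}\right)\right) = 2 A \left(A + \left(-2 + \frac{1}{3} \cdot 0\right)\right) = 2 A \left(A + \left(-2 + 0\right)\right) = 2 A \left(A - 2\right) = 2 A \left(-2 + A\right)$)
$\left(-1 + m{\left(\left(1 + W\right)^{2} \right)}\right)^{2} = \left(-1 + 2 \left(1 + 5\right)^{2} \left(-2 + \left(1 + 5\right)^{2}\right)\right)^{2} = \left(-1 + 2 \cdot 6^{2} \left(-2 + 6^{2}\right)\right)^{2} = \left(-1 + 2 \cdot 36 \left(-2 + 36\right)\right)^{2} = \left(-1 + 2 \cdot 36 \cdot 34\right)^{2} = \left(-1 + 2448\right)^{2} = 2447^{2} = 5987809$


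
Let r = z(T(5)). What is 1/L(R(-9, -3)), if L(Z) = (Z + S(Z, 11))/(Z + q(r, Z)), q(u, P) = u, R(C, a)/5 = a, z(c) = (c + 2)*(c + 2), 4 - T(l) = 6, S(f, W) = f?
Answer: ½ ≈ 0.50000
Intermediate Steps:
T(l) = -2 (T(l) = 4 - 1*6 = 4 - 6 = -2)
z(c) = (2 + c)² (z(c) = (2 + c)*(2 + c) = (2 + c)²)
R(C, a) = 5*a
r = 0 (r = (2 - 2)² = 0² = 0)
L(Z) = 2 (L(Z) = (Z + Z)/(Z + 0) = (2*Z)/Z = 2)
1/L(R(-9, -3)) = 1/2 = ½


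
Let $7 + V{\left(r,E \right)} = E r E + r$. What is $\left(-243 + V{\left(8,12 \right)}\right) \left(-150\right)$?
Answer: $-136500$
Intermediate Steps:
$V{\left(r,E \right)} = -7 + r + r E^{2}$ ($V{\left(r,E \right)} = -7 + \left(E r E + r\right) = -7 + \left(r E^{2} + r\right) = -7 + \left(r + r E^{2}\right) = -7 + r + r E^{2}$)
$\left(-243 + V{\left(8,12 \right)}\right) \left(-150\right) = \left(-243 + \left(-7 + 8 + 8 \cdot 12^{2}\right)\right) \left(-150\right) = \left(-243 + \left(-7 + 8 + 8 \cdot 144\right)\right) \left(-150\right) = \left(-243 + \left(-7 + 8 + 1152\right)\right) \left(-150\right) = \left(-243 + 1153\right) \left(-150\right) = 910 \left(-150\right) = -136500$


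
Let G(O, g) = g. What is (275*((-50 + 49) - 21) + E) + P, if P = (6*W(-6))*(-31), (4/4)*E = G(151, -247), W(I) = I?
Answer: -5181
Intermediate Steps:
E = -247
P = 1116 (P = (6*(-6))*(-31) = -36*(-31) = 1116)
(275*((-50 + 49) - 21) + E) + P = (275*((-50 + 49) - 21) - 247) + 1116 = (275*(-1 - 21) - 247) + 1116 = (275*(-22) - 247) + 1116 = (-6050 - 247) + 1116 = -6297 + 1116 = -5181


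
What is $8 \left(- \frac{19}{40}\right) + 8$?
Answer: $\frac{21}{5} \approx 4.2$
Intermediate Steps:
$8 \left(- \frac{19}{40}\right) + 8 = - \frac{19}{5} + 8 = \frac{21}{5}$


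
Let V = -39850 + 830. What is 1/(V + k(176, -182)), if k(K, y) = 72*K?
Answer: -1/26348 ≈ -3.7954e-5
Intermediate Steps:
V = -39020
1/(V + k(176, -182)) = 1/(-39020 + 72*176) = 1/(-39020 + 12672) = 1/(-26348) = -1/26348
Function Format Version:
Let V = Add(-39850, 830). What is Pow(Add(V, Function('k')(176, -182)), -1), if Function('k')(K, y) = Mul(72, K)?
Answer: Rational(-1, 26348) ≈ -3.7954e-5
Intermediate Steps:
V = -39020
Pow(Add(V, Function('k')(176, -182)), -1) = Pow(Add(-39020, Mul(72, 176)), -1) = Pow(Add(-39020, 12672), -1) = Pow(-26348, -1) = Rational(-1, 26348)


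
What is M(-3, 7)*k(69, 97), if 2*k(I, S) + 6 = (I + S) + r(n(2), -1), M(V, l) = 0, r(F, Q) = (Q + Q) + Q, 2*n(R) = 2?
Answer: 0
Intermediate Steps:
n(R) = 1 (n(R) = (½)*2 = 1)
r(F, Q) = 3*Q (r(F, Q) = 2*Q + Q = 3*Q)
k(I, S) = -9/2 + I/2 + S/2 (k(I, S) = -3 + ((I + S) + 3*(-1))/2 = -3 + ((I + S) - 3)/2 = -3 + (-3 + I + S)/2 = -3 + (-3/2 + I/2 + S/2) = -9/2 + I/2 + S/2)
M(-3, 7)*k(69, 97) = 0*(-9/2 + (½)*69 + (½)*97) = 0*(-9/2 + 69/2 + 97/2) = 0*(157/2) = 0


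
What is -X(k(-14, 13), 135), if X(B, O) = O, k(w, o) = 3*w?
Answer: -135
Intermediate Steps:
-X(k(-14, 13), 135) = -1*135 = -135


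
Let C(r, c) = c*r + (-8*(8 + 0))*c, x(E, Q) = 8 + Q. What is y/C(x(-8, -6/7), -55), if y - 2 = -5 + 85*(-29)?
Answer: -8638/10945 ≈ -0.78922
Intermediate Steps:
C(r, c) = -64*c + c*r (C(r, c) = c*r + (-8*8)*c = c*r - 64*c = -64*c + c*r)
y = -2468 (y = 2 + (-5 + 85*(-29)) = 2 + (-5 - 2465) = 2 - 2470 = -2468)
y/C(x(-8, -6/7), -55) = -2468*(-1/(55*(-64 + (8 - 6/7)))) = -2468*(-1/(55*(-64 + 50/7))) = -2468/((-55*(-398/7))) = -2468/21890/7 = -2468*7/21890 = -8638/10945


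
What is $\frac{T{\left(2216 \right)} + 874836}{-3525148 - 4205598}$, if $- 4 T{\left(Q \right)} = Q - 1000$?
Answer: $- \frac{437266}{3865373} \approx -0.11312$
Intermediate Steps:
$T{\left(Q \right)} = 250 - \frac{Q}{4}$ ($T{\left(Q \right)} = - \frac{Q - 1000}{4} = - \frac{-1000 + Q}{4} = 250 - \frac{Q}{4}$)
$\frac{T{\left(2216 \right)} + 874836}{-3525148 - 4205598} = \frac{\left(250 - 554\right) + 874836}{-3525148 - 4205598} = \frac{\left(250 - 554\right) + 874836}{-7730746} = \left(-304 + 874836\right) \left(- \frac{1}{7730746}\right) = 874532 \left(- \frac{1}{7730746}\right) = - \frac{437266}{3865373}$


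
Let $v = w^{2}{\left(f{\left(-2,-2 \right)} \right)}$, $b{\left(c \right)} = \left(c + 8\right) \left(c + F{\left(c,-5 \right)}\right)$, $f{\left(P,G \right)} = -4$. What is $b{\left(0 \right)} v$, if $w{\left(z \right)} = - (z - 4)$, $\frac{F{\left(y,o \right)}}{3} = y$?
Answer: $0$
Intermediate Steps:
$F{\left(y,o \right)} = 3 y$
$w{\left(z \right)} = 4 - z$ ($w{\left(z \right)} = - (-4 + z) = 4 - z$)
$b{\left(c \right)} = 4 c \left(8 + c\right)$ ($b{\left(c \right)} = \left(c + 8\right) \left(c + 3 c\right) = \left(8 + c\right) 4 c = 4 c \left(8 + c\right)$)
$v = 64$ ($v = \left(4 - -4\right)^{2} = \left(4 + 4\right)^{2} = 8^{2} = 64$)
$b{\left(0 \right)} v = 4 \cdot 0 \left(8 + 0\right) 64 = 4 \cdot 0 \cdot 8 \cdot 64 = 0 \cdot 64 = 0$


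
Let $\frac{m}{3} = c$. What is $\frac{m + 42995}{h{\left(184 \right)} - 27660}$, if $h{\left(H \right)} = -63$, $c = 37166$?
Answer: $- \frac{154493}{27723} \approx -5.5727$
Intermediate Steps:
$m = 111498$ ($m = 3 \cdot 37166 = 111498$)
$\frac{m + 42995}{h{\left(184 \right)} - 27660} = \frac{111498 + 42995}{-63 - 27660} = \frac{154493}{-27723} = 154493 \left(- \frac{1}{27723}\right) = - \frac{154493}{27723}$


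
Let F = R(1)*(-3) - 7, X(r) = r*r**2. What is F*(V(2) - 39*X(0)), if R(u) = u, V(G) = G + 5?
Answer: -70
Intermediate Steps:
X(r) = r**3
V(G) = 5 + G
F = -10 (F = 1*(-3) - 7 = -3 - 7 = -10)
F*(V(2) - 39*X(0)) = -10*((5 + 2) - 39*0**3) = -10*(7 - 39*0) = -10*(7 + 0) = -10*7 = -70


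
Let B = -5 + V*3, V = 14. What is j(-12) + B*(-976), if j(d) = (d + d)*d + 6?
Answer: -35818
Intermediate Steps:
j(d) = 6 + 2*d**2 (j(d) = (2*d)*d + 6 = 2*d**2 + 6 = 6 + 2*d**2)
B = 37 (B = -5 + 14*3 = -5 + 42 = 37)
j(-12) + B*(-976) = (6 + 2*(-12)**2) + 37*(-976) = (6 + 2*144) - 36112 = (6 + 288) - 36112 = 294 - 36112 = -35818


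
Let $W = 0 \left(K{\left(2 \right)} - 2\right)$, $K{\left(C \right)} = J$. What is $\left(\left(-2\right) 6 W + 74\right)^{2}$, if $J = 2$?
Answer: $5476$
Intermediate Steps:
$K{\left(C \right)} = 2$
$W = 0$ ($W = 0 \left(2 - 2\right) = 0 \cdot 0 = 0$)
$\left(\left(-2\right) 6 W + 74\right)^{2} = \left(\left(-2\right) 6 \cdot 0 + 74\right)^{2} = \left(\left(-12\right) 0 + 74\right)^{2} = \left(0 + 74\right)^{2} = 74^{2} = 5476$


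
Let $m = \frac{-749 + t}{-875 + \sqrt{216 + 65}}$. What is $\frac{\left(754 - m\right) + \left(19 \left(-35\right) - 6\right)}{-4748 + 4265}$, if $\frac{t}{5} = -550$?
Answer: $- \frac{60461927}{369661152} + \frac{3499 \sqrt{281}}{369661152} \approx -0.1634$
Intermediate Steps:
$t = -2750$ ($t = 5 \left(-550\right) = -2750$)
$m = - \frac{3499}{-875 + \sqrt{281}}$ ($m = \frac{-749 - 2750}{-875 + \sqrt{216 + 65}} = - \frac{3499}{-875 + \sqrt{281}} \approx 4.077$)
$\frac{\left(754 - m\right) + \left(19 \left(-35\right) - 6\right)}{-4748 + 4265} = \frac{\left(754 - \left(\frac{3061625}{765344} + \frac{3499 \sqrt{281}}{765344}\right)\right) + \left(19 \left(-35\right) - 6\right)}{-4748 + 4265} = \frac{\left(754 - \left(\frac{3061625}{765344} + \frac{3499 \sqrt{281}}{765344}\right)\right) - 671}{-483} = \left(\left(\frac{574007751}{765344} - \frac{3499 \sqrt{281}}{765344}\right) - 671\right) \left(- \frac{1}{483}\right) = \left(\frac{60461927}{765344} - \frac{3499 \sqrt{281}}{765344}\right) \left(- \frac{1}{483}\right) = - \frac{60461927}{369661152} + \frac{3499 \sqrt{281}}{369661152}$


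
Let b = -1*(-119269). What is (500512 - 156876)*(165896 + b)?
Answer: 97992959940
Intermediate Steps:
b = 119269
(500512 - 156876)*(165896 + b) = (500512 - 156876)*(165896 + 119269) = 343636*285165 = 97992959940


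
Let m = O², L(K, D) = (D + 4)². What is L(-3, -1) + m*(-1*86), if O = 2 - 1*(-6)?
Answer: -5495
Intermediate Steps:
L(K, D) = (4 + D)²
O = 8 (O = 2 + 6 = 8)
m = 64 (m = 8² = 64)
L(-3, -1) + m*(-1*86) = (4 - 1)² + 64*(-1*86) = 3² + 64*(-86) = 9 - 5504 = -5495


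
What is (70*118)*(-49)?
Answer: -404740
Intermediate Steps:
(70*118)*(-49) = 8260*(-49) = -404740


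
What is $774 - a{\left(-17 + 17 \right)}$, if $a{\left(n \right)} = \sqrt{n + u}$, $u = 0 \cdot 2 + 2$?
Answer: $774 - \sqrt{2} \approx 772.59$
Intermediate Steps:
$u = 2$ ($u = 0 + 2 = 2$)
$a{\left(n \right)} = \sqrt{2 + n}$ ($a{\left(n \right)} = \sqrt{n + 2} = \sqrt{2 + n}$)
$774 - a{\left(-17 + 17 \right)} = 774 - \sqrt{2 + \left(-17 + 17\right)} = 774 - \sqrt{2 + 0} = 774 - \sqrt{2}$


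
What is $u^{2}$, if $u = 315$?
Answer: $99225$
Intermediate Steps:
$u^{2} = 315^{2} = 99225$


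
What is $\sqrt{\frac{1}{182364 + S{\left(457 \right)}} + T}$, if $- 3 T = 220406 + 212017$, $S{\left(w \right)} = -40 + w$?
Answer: $\frac{2 i \sqrt{133766427340270}}{60927} \approx 379.66 i$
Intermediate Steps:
$T = -144141$ ($T = - \frac{220406 + 212017}{3} = \left(- \frac{1}{3}\right) 432423 = -144141$)
$\sqrt{\frac{1}{182364 + S{\left(457 \right)}} + T} = \sqrt{\frac{1}{182364 + \left(-40 + 457\right)} - 144141} = \sqrt{\frac{1}{182364 + 417} - 144141} = \sqrt{\frac{1}{182781} - 144141} = \sqrt{- \frac{26346236120}{182781}} = \frac{2 i \sqrt{133766427340270}}{60927}$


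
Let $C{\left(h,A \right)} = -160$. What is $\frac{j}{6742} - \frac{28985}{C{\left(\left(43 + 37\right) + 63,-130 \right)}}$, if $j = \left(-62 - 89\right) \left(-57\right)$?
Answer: $\frac{19679399}{107872} \approx 182.43$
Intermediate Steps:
$j = 8607$ ($j = \left(-151\right) \left(-57\right) = 8607$)
$\frac{j}{6742} - \frac{28985}{C{\left(\left(43 + 37\right) + 63,-130 \right)}} = \frac{8607}{6742} - \frac{28985}{-160} = 8607 \cdot \frac{1}{6742} - - \frac{5797}{32} = \frac{8607}{6742} + \frac{5797}{32} = \frac{19679399}{107872}$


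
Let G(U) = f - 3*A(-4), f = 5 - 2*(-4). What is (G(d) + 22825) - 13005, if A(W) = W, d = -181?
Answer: 9845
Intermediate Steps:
f = 13 (f = 5 + 8 = 13)
G(U) = 25 (G(U) = 13 - 3*(-4) = 13 + 12 = 25)
(G(d) + 22825) - 13005 = (25 + 22825) - 13005 = 22850 - 13005 = 9845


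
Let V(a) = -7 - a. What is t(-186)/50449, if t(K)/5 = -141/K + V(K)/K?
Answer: -95/4691757 ≈ -2.0248e-5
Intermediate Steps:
t(K) = -705/K + 5*(-7 - K)/K (t(K) = 5*(-141/K + (-7 - K)/K) = -705/K + 5*(-7 - K)/K)
t(-186)/50449 = (-5 - 740/(-186))/50449 = (-5 - 740*(-1/186))*(1/50449) = (-5 + 370/93)*(1/50449) = -95/93*1/50449 = -95/4691757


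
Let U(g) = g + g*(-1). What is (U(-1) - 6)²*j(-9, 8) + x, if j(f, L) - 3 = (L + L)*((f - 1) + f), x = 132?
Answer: -10704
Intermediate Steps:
U(g) = 0 (U(g) = g - g = 0)
j(f, L) = 3 + 2*L*(-1 + 2*f) (j(f, L) = 3 + (L + L)*((f - 1) + f) = 3 + (2*L)*((-1 + f) + f) = 3 + (2*L)*(-1 + 2*f) = 3 + 2*L*(-1 + 2*f))
(U(-1) - 6)²*j(-9, 8) + x = (0 - 6)²*(3 - 2*8 + 4*8*(-9)) + 132 = (-6)²*(3 - 16 - 288) + 132 = 36*(-301) + 132 = -10836 + 132 = -10704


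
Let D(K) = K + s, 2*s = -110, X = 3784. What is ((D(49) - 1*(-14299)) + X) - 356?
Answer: 17721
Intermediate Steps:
s = -55 (s = (½)*(-110) = -55)
D(K) = -55 + K (D(K) = K - 55 = -55 + K)
((D(49) - 1*(-14299)) + X) - 356 = (((-55 + 49) - 1*(-14299)) + 3784) - 356 = ((-6 + 14299) + 3784) - 356 = (14293 + 3784) - 356 = 18077 - 356 = 17721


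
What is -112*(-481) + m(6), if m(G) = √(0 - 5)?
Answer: 53872 + I*√5 ≈ 53872.0 + 2.2361*I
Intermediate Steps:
m(G) = I*√5 (m(G) = √(-5) = I*√5)
-112*(-481) + m(6) = -112*(-481) + I*√5 = 53872 + I*√5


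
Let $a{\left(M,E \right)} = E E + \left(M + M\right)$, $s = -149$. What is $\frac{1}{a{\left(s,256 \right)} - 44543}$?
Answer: $\frac{1}{20695} \approx 4.8321 \cdot 10^{-5}$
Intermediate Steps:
$a{\left(M,E \right)} = E^{2} + 2 M$
$\frac{1}{a{\left(s,256 \right)} - 44543} = \frac{1}{\left(256^{2} + 2 \left(-149\right)\right) - 44543} = \frac{1}{\left(65536 - 298\right) - 44543} = \frac{1}{65238 - 44543} = \frac{1}{20695}$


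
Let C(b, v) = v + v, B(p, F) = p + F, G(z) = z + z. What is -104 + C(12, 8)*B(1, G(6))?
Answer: 104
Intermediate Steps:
G(z) = 2*z
B(p, F) = F + p
C(b, v) = 2*v
-104 + C(12, 8)*B(1, G(6)) = -104 + (2*8)*(2*6 + 1) = -104 + 16*(12 + 1) = -104 + 16*13 = -104 + 208 = 104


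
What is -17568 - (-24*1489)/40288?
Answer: -88467981/5036 ≈ -17567.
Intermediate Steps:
-17568 - (-24*1489)/40288 = -17568 - (-35736)/40288 = -17568 - 1*(-4467/5036) = -17568 + 4467/5036 = -88467981/5036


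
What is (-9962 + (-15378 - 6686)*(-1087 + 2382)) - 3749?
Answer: -28586591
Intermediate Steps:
(-9962 + (-15378 - 6686)*(-1087 + 2382)) - 3749 = (-9962 - 22064*1295) - 3749 = (-9962 - 28572880) - 3749 = -28582842 - 3749 = -28586591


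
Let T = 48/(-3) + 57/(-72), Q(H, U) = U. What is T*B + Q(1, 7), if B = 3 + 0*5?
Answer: -347/8 ≈ -43.375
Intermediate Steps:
B = 3 (B = 3 + 0 = 3)
T = -403/24 (T = 48*(-⅓) + 57*(-1/72) = -16 - 19/24 = -403/24 ≈ -16.792)
T*B + Q(1, 7) = -403/24*3 + 7 = -403/8 + 7 = -347/8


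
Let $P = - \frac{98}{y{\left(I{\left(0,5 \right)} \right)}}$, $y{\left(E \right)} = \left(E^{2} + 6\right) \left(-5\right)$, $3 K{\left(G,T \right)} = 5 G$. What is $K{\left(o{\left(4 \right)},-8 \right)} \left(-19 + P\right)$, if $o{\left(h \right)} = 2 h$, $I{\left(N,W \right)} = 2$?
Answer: $- \frac{1136}{5} \approx -227.2$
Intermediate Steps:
$K{\left(G,T \right)} = \frac{5 G}{3}$
$y{\left(E \right)} = -30 - 5 E^{2}$ ($y{\left(E \right)} = \left(6 + E^{2}\right) \left(-5\right) = -30 - 5 E^{2}$)
$P = \frac{49}{25}$ ($P = - \frac{98}{-30 - 5 \cdot 2^{2}} = - \frac{98}{-30 - 20} = - \frac{98}{-50} = \left(-98\right) \left(- \frac{1}{50}\right) = \frac{49}{25} \approx 1.96$)
$K{\left(o{\left(4 \right)},-8 \right)} \left(-19 + P\right) = \frac{5 \cdot 2 \cdot 4}{3} \left(-19 + \frac{49}{25}\right) = \frac{5}{3} \cdot 8 \left(- \frac{426}{25}\right) = \frac{40}{3} \left(- \frac{426}{25}\right) = - \frac{1136}{5}$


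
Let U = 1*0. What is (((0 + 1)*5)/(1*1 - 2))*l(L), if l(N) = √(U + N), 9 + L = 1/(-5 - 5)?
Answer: -I*√910/2 ≈ -15.083*I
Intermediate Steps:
U = 0
L = -91/10 (L = -9 + 1/(-5 - 5) = -9 + 1/(-10) = -9 - ⅒ = -91/10 ≈ -9.1000)
l(N) = √N (l(N) = √(0 + N) = √N)
(((0 + 1)*5)/(1*1 - 2))*l(L) = (((0 + 1)*5)/(1*1 - 2))*√(-91/10) = ((1*5)/(1 - 2))*(I*√910/10) = (5/(-1))*(I*√910/10) = (5*(-1))*(I*√910/10) = -I*√910/2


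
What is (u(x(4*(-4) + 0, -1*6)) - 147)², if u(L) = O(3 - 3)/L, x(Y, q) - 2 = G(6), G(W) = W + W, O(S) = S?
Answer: 21609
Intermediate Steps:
G(W) = 2*W
x(Y, q) = 14 (x(Y, q) = 2 + 2*6 = 2 + 12 = 14)
u(L) = 0 (u(L) = (3 - 3)/L = 0/L = 0)
(u(x(4*(-4) + 0, -1*6)) - 147)² = (0 - 147)² = (-147)² = 21609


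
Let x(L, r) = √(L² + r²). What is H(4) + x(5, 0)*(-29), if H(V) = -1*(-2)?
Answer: -143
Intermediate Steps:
H(V) = 2
H(4) + x(5, 0)*(-29) = 2 + √(5² + 0²)*(-29) = 2 + √(25 + 0)*(-29) = 2 + √25*(-29) = 2 + 5*(-29) = 2 - 145 = -143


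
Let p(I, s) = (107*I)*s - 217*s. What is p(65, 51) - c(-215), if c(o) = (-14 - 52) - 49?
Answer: 343753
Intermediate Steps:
p(I, s) = -217*s + 107*I*s (p(I, s) = 107*I*s - 217*s = -217*s + 107*I*s)
c(o) = -115 (c(o) = -66 - 49 = -115)
p(65, 51) - c(-215) = 51*(-217 + 107*65) - 1*(-115) = 51*(-217 + 6955) + 115 = 51*6738 + 115 = 343638 + 115 = 343753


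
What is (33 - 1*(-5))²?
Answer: 1444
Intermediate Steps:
(33 - 1*(-5))² = (33 + 5)² = 38² = 1444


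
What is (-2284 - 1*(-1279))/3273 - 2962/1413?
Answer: -3704897/1541583 ≈ -2.4033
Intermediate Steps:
(-2284 - 1*(-1279))/3273 - 2962/1413 = (-2284 + 1279)*(1/3273) - 2962*1/1413 = -1005*1/3273 - 2962/1413 = -335/1091 - 2962/1413 = -3704897/1541583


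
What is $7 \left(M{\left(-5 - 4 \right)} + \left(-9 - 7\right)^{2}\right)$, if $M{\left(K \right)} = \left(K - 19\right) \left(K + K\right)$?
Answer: $5320$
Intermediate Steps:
$M{\left(K \right)} = 2 K \left(-19 + K\right)$ ($M{\left(K \right)} = \left(-19 + K\right) 2 K = 2 K \left(-19 + K\right)$)
$7 \left(M{\left(-5 - 4 \right)} + \left(-9 - 7\right)^{2}\right) = 7 \left(2 \left(-5 - 4\right) \left(-19 - 9\right) + \left(-9 - 7\right)^{2}\right) = 7 \left(2 \left(-9\right) \left(-19 - 9\right) + \left(-16\right)^{2}\right) = 7 \left(2 \left(-9\right) \left(-28\right) + 256\right) = 7 \left(504 + 256\right) = 7 \cdot 760 = 5320$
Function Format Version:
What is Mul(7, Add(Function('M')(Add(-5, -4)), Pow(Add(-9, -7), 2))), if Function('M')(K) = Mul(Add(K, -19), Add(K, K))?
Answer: 5320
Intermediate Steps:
Function('M')(K) = Mul(2, K, Add(-19, K)) (Function('M')(K) = Mul(Add(-19, K), Mul(2, K)) = Mul(2, K, Add(-19, K)))
Mul(7, Add(Function('M')(Add(-5, -4)), Pow(Add(-9, -7), 2))) = Mul(7, Add(Mul(2, Add(-5, -4), Add(-19, Add(-5, -4))), Pow(Add(-9, -7), 2))) = Mul(7, Add(Mul(2, -9, Add(-19, -9)), Pow(-16, 2))) = Mul(7, Add(Mul(2, -9, -28), 256)) = Mul(7, Add(504, 256)) = Mul(7, 760) = 5320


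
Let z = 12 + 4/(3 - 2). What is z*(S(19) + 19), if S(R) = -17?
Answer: 32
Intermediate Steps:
z = 16 (z = 12 + 4/1 = 12 + 1*4 = 12 + 4 = 16)
z*(S(19) + 19) = 16*(-17 + 19) = 16*2 = 32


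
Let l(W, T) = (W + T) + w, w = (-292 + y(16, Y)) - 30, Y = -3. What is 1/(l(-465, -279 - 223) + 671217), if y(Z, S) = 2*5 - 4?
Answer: 1/669934 ≈ 1.4927e-6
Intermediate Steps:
y(Z, S) = 6 (y(Z, S) = 10 - 4 = 6)
w = -316 (w = (-292 + 6) - 30 = -286 - 30 = -316)
l(W, T) = -316 + T + W (l(W, T) = (W + T) - 316 = (T + W) - 316 = -316 + T + W)
1/(l(-465, -279 - 223) + 671217) = 1/((-316 + (-279 - 223) - 465) + 671217) = 1/((-316 - 502 - 465) + 671217) = 1/(-1283 + 671217) = 1/669934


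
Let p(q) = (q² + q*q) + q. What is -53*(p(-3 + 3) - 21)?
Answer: 1113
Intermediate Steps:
p(q) = q + 2*q² (p(q) = (q² + q²) + q = 2*q² + q = q + 2*q²)
-53*(p(-3 + 3) - 21) = -53*((-3 + 3)*(1 + 2*(-3 + 3)) - 21) = -53*(0*(1 + 2*0) - 21) = -53*(0*(1 + 0) - 21) = -53*(0*1 - 21) = -53*(0 - 21) = -53*(-21) = 1113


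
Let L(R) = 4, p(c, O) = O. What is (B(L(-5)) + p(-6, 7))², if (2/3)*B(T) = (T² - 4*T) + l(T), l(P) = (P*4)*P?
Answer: 10609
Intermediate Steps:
l(P) = 4*P² (l(P) = (4*P)*P = 4*P²)
B(T) = -6*T + 15*T²/2 (B(T) = 3*((T² - 4*T) + 4*T²)/2 = 3*(-4*T + 5*T²)/2 = -6*T + 15*T²/2)
(B(L(-5)) + p(-6, 7))² = ((3/2)*4*(-4 + 5*4) + 7)² = ((3/2)*4*(-4 + 20) + 7)² = ((3/2)*4*16 + 7)² = (96 + 7)² = 103² = 10609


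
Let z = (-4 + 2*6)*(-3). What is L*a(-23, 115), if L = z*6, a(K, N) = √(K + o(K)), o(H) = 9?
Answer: -144*I*√14 ≈ -538.8*I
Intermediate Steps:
z = -24 (z = (-4 + 12)*(-3) = 8*(-3) = -24)
a(K, N) = √(9 + K) (a(K, N) = √(K + 9) = √(9 + K))
L = -144 (L = -24*6 = -144)
L*a(-23, 115) = -144*√(9 - 23) = -144*I*√14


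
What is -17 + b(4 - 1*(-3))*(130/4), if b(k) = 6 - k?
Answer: -99/2 ≈ -49.500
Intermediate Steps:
-17 + b(4 - 1*(-3))*(130/4) = -17 + (6 - (4 - 1*(-3)))*(130/4) = -17 + (6 - (4 + 3))*(130*(¼)) = -17 + (6 - 1*7)*(65/2) = -17 + (6 - 7)*(65/2) = -17 - 1*65/2 = -17 - 65/2 = -99/2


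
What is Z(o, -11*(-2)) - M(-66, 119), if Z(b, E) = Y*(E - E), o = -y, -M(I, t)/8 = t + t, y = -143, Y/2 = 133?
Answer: 1904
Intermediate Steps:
Y = 266 (Y = 2*133 = 266)
M(I, t) = -16*t (M(I, t) = -8*(t + t) = -16*t)
o = 143 (o = -1*(-143) = 143)
Z(b, E) = 0 (Z(b, E) = 266*(E - E) = 266*0 = 0)
Z(o, -11*(-2)) - M(-66, 119) = 0 - (-16)*119 = 0 - 1*(-1904) = 0 + 1904 = 1904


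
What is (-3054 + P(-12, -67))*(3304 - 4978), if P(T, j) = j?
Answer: 5224554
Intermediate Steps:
(-3054 + P(-12, -67))*(3304 - 4978) = (-3054 - 67)*(3304 - 4978) = -3121*(-1674) = 5224554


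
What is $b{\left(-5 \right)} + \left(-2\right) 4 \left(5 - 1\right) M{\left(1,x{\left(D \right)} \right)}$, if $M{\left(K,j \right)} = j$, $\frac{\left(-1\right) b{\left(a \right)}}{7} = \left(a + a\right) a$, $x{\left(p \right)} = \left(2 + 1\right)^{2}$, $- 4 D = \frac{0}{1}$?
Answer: $-638$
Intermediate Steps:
$D = 0$ ($D = - \frac{0 \cdot 1^{-1}}{4} = - \frac{0 \cdot 1}{4} = \left(- \frac{1}{4}\right) 0 = 0$)
$x{\left(p \right)} = 9$ ($x{\left(p \right)} = 3^{2} = 9$)
$b{\left(a \right)} = - 14 a^{2}$ ($b{\left(a \right)} = - 7 \left(a + a\right) a = - 7 \cdot 2 a a = - 7 \cdot 2 a^{2} = - 14 a^{2}$)
$b{\left(-5 \right)} + \left(-2\right) 4 \left(5 - 1\right) M{\left(1,x{\left(D \right)} \right)} = - 14 \left(-5\right)^{2} + \left(-2\right) 4 \left(5 - 1\right) 9 = \left(-14\right) 25 + \left(-8\right) 4 \cdot 9 = -350 - 288 = -638$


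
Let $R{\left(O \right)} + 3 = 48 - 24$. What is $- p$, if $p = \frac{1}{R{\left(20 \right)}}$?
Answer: $- \frac{1}{21} \approx -0.047619$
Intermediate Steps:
$R{\left(O \right)} = 21$ ($R{\left(O \right)} = -3 + \left(48 - 24\right) = -3 + 24 = 21$)
$p = \frac{1}{21} \approx 0.047619$
$- p = \left(-1\right) \frac{1}{21} = - \frac{1}{21}$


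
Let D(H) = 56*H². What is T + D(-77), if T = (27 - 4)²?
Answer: 332553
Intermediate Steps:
T = 529 (T = 23² = 529)
T + D(-77) = 529 + 56*(-77)² = 529 + 56*5929 = 529 + 332024 = 332553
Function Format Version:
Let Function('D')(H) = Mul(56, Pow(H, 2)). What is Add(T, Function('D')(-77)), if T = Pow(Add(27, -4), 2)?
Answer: 332553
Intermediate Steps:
T = 529 (T = Pow(23, 2) = 529)
Add(T, Function('D')(-77)) = Add(529, Mul(56, Pow(-77, 2))) = Add(529, Mul(56, 5929)) = Add(529, 332024) = 332553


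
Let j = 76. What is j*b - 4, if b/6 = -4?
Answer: -1828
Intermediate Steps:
b = -24 (b = 6*(-4) = -24)
j*b - 4 = 76*(-24) - 4 = -1824 - 4 = -1828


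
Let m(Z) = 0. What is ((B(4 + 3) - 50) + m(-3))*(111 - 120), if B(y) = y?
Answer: 387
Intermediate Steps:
((B(4 + 3) - 50) + m(-3))*(111 - 120) = (((4 + 3) - 50) + 0)*(111 - 120) = ((7 - 50) + 0)*(-9) = (-43 + 0)*(-9) = -43*(-9) = 387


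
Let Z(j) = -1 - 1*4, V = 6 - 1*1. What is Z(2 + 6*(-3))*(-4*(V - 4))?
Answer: 20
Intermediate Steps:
V = 5 (V = 6 - 1 = 5)
Z(j) = -5 (Z(j) = -1 - 4 = -5)
Z(2 + 6*(-3))*(-4*(V - 4)) = -(-20)*(5 - 4) = -(-20) = -5*(-4) = 20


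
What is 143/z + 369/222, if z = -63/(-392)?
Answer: 593699/666 ≈ 891.44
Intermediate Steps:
z = 9/56 (z = -63*(-1/392) = 9/56 ≈ 0.16071)
143/z + 369/222 = 143/(9/56) + 369/222 = 143*(56/9) + 369*(1/222) = 8008/9 + 123/74 = 593699/666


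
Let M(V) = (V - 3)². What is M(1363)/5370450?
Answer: 36992/107409 ≈ 0.34440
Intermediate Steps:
M(V) = (-3 + V)²
M(1363)/5370450 = (-3 + 1363)²/5370450 = 1360²*(1/5370450) = 1849600*(1/5370450) = 36992/107409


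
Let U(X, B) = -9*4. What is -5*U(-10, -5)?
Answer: 180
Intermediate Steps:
U(X, B) = -36
-5*U(-10, -5) = -5*(-36) = 180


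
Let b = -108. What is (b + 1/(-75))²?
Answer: 65626201/5625 ≈ 11667.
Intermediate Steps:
(b + 1/(-75))² = (-108 + 1/(-75))² = (-108 - 1/75)² = (-8101/75)² = 65626201/5625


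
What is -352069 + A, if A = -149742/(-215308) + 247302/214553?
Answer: -8131867048894507/23097488662 ≈ -3.5207e+5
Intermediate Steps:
A = 42686847171/23097488662 (A = -149742*(-1/215308) + 247302*(1/214553) = 74871/107654 + 247302/214553 = 42686847171/23097488662 ≈ 1.8481)
-352069 + A = -352069 + 42686847171/23097488662 = -8131867048894507/23097488662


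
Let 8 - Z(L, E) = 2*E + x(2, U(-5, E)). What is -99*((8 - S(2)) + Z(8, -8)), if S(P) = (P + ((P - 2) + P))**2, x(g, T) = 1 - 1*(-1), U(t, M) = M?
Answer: -1386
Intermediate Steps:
x(g, T) = 2 (x(g, T) = 1 + 1 = 2)
Z(L, E) = 6 - 2*E (Z(L, E) = 8 - (2*E + 2) = 8 - (2 + 2*E) = 8 + (-2 - 2*E) = 6 - 2*E)
S(P) = (-2 + 3*P)**2 (S(P) = (P + ((-2 + P) + P))**2 = (P + (-2 + 2*P))**2 = (-2 + 3*P)**2)
-99*((8 - S(2)) + Z(8, -8)) = -99*((8 - (-2 + 3*2)**2) + (6 - 2*(-8))) = -99*((8 - (-2 + 6)**2) + (6 + 16)) = -99*((8 - 1*4**2) + 22) = -99*((8 - 1*16) + 22) = -99*((8 - 16) + 22) = -99*(-8 + 22) = -99*14 = -1386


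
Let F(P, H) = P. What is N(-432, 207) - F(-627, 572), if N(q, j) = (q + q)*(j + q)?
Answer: 195027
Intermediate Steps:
N(q, j) = 2*q*(j + q) (N(q, j) = (2*q)*(j + q) = 2*q*(j + q))
N(-432, 207) - F(-627, 572) = 2*(-432)*(207 - 432) - 1*(-627) = 2*(-432)*(-225) + 627 = 194400 + 627 = 195027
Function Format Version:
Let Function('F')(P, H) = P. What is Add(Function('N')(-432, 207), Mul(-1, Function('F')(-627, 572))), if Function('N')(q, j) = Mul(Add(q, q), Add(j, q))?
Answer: 195027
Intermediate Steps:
Function('N')(q, j) = Mul(2, q, Add(j, q)) (Function('N')(q, j) = Mul(Mul(2, q), Add(j, q)) = Mul(2, q, Add(j, q)))
Add(Function('N')(-432, 207), Mul(-1, Function('F')(-627, 572))) = Add(Mul(2, -432, Add(207, -432)), Mul(-1, -627)) = Add(Mul(2, -432, -225), 627) = Add(194400, 627) = 195027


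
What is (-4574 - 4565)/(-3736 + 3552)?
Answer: 9139/184 ≈ 49.668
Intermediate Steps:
(-4574 - 4565)/(-3736 + 3552) = -9139/(-184) = -9139*(-1/184) = 9139/184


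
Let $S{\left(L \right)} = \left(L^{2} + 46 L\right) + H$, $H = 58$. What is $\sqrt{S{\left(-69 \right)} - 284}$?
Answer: $\sqrt{1361} \approx 36.892$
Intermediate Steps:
$S{\left(L \right)} = 58 + L^{2} + 46 L$ ($S{\left(L \right)} = \left(L^{2} + 46 L\right) + 58 = 58 + L^{2} + 46 L$)
$\sqrt{S{\left(-69 \right)} - 284} = \sqrt{\left(58 + \left(-69\right)^{2} + 46 \left(-69\right)\right) - 284} = \sqrt{\left(58 + 4761 - 3174\right) - 284} = \sqrt{1645 - 284} = \sqrt{1361}$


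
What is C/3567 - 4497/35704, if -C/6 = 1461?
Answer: -109674021/42452056 ≈ -2.5835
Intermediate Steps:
C = -8766 (C = -6*1461 = -8766)
C/3567 - 4497/35704 = -8766/3567 - 4497/35704 = -8766*1/3567 - 4497*1/35704 = -2922/1189 - 4497/35704 = -109674021/42452056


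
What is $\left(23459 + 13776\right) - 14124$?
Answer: $23111$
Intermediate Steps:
$\left(23459 + 13776\right) - 14124 = 37235 - 14124 = 23111$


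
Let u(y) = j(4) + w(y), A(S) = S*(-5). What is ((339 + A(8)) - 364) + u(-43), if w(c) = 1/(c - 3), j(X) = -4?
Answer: -3175/46 ≈ -69.022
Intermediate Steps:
A(S) = -5*S
w(c) = 1/(-3 + c)
u(y) = -4 + 1/(-3 + y)
((339 + A(8)) - 364) + u(-43) = ((339 - 5*8) - 364) + (13 - 4*(-43))/(-3 - 43) = ((339 - 40) - 364) + (13 + 172)/(-46) = (299 - 364) - 1/46*185 = -65 - 185/46 = -3175/46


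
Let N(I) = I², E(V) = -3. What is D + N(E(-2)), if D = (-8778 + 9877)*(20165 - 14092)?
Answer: 6674236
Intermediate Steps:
D = 6674227 (D = 1099*6073 = 6674227)
D + N(E(-2)) = 6674227 + (-3)² = 6674227 + 9 = 6674236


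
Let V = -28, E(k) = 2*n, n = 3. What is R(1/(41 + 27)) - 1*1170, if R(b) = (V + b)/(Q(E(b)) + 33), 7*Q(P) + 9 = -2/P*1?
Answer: -7563909/6460 ≈ -1170.9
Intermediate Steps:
E(k) = 6 (E(k) = 2*3 = 6)
Q(P) = -9/7 - 2/(7*P) (Q(P) = -9/7 + (-2/P*1)/7 = -9/7 + (-2/P)/7 = -9/7 - 2/(7*P))
R(b) = -84/95 + 3*b/95 (R(b) = (-28 + b)/((⅐)*(-2 - 9*6)/6 + 33) = (-28 + b)/((⅐)*(⅙)*(-2 - 54) + 33) = (-28 + b)/((⅐)*(⅙)*(-56) + 33) = (-28 + b)/(-4/3 + 33) = (-28 + b)/(95/3) = (-28 + b)*(3/95) = -84/95 + 3*b/95)
R(1/(41 + 27)) - 1*1170 = (-84/95 + 3/(95*(41 + 27))) - 1*1170 = (-84/95 + (3/95)/68) - 1170 = (-84/95 + (3/95)*(1/68)) - 1170 = (-84/95 + 3/6460) - 1170 = -5709/6460 - 1170 = -7563909/6460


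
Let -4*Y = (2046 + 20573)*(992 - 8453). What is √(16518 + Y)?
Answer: √168826431/2 ≈ 6496.7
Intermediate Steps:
Y = 168760359/4 (Y = -(2046 + 20573)*(992 - 8453)/4 = -22619*(-7461)/4 = -¼*(-168760359) = 168760359/4 ≈ 4.2190e+7)
√(16518 + Y) = √(16518 + 168760359/4) = √(168826431/4) = √168826431/2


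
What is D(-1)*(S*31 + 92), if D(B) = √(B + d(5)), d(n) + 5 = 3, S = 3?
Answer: 185*I*√3 ≈ 320.43*I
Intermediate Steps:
d(n) = -2 (d(n) = -5 + 3 = -2)
D(B) = √(-2 + B) (D(B) = √(B - 2) = √(-2 + B))
D(-1)*(S*31 + 92) = √(-2 - 1)*(3*31 + 92) = √(-3)*(93 + 92) = (I*√3)*185 = 185*I*√3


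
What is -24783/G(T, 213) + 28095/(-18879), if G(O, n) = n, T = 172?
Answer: -52651388/446803 ≈ -117.84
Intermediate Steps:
-24783/G(T, 213) + 28095/(-18879) = -24783/213 + 28095/(-18879) = -24783*1/213 + 28095*(-1/18879) = -8261/71 - 9365/6293 = -52651388/446803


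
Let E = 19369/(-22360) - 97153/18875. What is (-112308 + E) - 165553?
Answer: -23454476735191/84409000 ≈ -2.7787e+5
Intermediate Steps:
E = -507586191/84409000 (E = 19369*(-1/22360) - 97153*1/18875 = -19369/22360 - 97153/18875 = -507586191/84409000 ≈ -6.0134)
(-112308 + E) - 165553 = (-112308 - 507586191/84409000) - 165553 = -9480313558191/84409000 - 165553 = -23454476735191/84409000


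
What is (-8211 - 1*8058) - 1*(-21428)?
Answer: 5159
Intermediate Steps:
(-8211 - 1*8058) - 1*(-21428) = (-8211 - 8058) + 21428 = -16269 + 21428 = 5159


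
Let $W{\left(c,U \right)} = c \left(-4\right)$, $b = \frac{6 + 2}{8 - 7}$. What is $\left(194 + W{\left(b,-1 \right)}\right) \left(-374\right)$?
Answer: $-60588$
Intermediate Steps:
$b = 8$ ($b = \frac{8}{1} = 8 \cdot 1 = 8$)
$W{\left(c,U \right)} = - 4 c$
$\left(194 + W{\left(b,-1 \right)}\right) \left(-374\right) = \left(194 - 32\right) \left(-374\right) = 162 \left(-374\right) = -60588$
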